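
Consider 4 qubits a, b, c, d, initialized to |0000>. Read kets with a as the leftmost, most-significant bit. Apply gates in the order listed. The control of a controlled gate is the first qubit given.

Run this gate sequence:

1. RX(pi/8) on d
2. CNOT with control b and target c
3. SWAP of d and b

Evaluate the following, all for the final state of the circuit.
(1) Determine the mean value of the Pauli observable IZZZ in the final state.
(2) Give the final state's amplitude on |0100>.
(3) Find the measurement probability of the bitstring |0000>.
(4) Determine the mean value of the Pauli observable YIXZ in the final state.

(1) The observable IZZZ averages to sqrt(sqrt(2) + 2)/2.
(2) |0100> carries amplitude -I*sin(pi/16) in the final state.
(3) The probability of measuring |0000> is cos(pi/16)**2.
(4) The observable YIXZ averages to 0.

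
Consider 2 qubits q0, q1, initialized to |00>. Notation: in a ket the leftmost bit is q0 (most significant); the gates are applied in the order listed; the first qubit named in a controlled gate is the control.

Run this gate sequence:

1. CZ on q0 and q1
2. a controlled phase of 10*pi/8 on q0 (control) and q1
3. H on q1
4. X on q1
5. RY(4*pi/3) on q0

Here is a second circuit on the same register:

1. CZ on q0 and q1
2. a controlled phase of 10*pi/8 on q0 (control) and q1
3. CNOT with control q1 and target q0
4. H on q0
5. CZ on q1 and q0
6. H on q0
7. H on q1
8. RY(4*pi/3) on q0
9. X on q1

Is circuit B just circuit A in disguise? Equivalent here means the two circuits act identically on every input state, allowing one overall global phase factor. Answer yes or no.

Yes: on every input state the two circuits agree up to one overall phase factor.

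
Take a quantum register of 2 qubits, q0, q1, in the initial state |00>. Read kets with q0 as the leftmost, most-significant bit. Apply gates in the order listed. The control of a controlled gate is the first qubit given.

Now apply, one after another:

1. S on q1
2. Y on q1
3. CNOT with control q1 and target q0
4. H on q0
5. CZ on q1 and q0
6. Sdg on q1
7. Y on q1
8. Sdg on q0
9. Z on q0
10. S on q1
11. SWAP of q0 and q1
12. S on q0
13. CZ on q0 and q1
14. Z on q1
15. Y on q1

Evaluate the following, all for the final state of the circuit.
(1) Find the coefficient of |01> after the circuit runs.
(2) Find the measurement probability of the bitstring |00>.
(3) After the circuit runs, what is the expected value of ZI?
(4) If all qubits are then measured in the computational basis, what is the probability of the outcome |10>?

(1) |01> carries amplitude sqrt(2)/2 in the final state.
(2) A full measurement returns |00> with probability 1/2.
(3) The expectation value of ZI is 1.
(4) Outcome |10> occurs with probability 0.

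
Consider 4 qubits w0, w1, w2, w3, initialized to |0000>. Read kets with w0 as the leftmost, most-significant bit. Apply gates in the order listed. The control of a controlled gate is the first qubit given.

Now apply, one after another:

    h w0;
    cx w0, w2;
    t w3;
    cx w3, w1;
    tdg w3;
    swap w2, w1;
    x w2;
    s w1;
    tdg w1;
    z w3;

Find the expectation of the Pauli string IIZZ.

The expectation value of IIZZ is -1.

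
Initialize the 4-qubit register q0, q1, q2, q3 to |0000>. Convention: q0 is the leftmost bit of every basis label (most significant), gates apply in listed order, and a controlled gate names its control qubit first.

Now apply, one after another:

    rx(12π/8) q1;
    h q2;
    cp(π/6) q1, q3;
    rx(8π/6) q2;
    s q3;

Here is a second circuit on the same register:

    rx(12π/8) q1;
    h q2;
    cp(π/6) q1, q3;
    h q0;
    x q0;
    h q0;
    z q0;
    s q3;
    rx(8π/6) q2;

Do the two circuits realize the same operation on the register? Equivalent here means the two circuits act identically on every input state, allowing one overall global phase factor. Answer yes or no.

Yes: on every input state the two circuits agree up to one overall phase factor.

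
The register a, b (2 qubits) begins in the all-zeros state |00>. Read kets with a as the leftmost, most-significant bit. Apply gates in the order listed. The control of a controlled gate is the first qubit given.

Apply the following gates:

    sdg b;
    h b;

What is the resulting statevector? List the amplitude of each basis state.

The resulting statevector has amplitude sqrt(2)/2 on |00>, sqrt(2)/2 on |01>, 0 on |10>, 0 on |11>.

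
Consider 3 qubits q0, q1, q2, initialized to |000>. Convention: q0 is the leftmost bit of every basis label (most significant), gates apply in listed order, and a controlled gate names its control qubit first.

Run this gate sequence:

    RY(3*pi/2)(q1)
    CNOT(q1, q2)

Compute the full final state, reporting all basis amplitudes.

The final amplitudes are -sqrt(2)/2 on |000>, sqrt(2)/2 on |011>, and 0 on every other basis state.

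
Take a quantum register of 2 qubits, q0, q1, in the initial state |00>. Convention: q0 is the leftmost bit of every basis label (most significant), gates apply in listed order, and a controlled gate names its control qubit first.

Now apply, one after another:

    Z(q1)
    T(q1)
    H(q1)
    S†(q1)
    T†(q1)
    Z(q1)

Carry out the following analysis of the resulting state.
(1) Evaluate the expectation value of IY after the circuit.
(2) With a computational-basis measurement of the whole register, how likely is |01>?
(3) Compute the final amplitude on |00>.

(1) The observable IY averages to sqrt(2)/2.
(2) A full measurement returns |01> with probability 1/2.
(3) The final state's coefficient on |00> equals sqrt(2)/2.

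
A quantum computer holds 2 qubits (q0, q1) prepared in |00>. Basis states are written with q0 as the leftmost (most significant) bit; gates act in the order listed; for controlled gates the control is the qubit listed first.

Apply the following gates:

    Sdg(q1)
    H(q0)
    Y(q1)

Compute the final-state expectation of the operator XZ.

In the final state, XZ has expectation -1.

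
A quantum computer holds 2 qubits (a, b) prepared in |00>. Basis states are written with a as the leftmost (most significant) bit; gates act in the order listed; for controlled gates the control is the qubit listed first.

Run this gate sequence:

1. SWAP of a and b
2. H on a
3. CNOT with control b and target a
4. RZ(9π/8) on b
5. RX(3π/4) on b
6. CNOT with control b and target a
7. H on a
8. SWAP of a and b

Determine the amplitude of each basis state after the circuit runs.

After the circuit, the state carries amplitude -sqrt(2 - sqrt(2))*exp(7*I*pi/16)/2 on |00>, 0 on |01>, sqrt(sqrt(2) + 2)*exp(15*I*pi/16)/2 on |10>, 0 on |11>.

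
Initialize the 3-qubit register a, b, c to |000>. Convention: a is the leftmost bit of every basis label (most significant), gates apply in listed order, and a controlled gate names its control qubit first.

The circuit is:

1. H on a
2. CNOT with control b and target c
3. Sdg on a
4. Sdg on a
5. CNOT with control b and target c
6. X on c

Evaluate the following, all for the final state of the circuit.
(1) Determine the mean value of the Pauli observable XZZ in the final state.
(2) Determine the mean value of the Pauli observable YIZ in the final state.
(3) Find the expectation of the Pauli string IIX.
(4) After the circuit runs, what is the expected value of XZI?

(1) The observable XZZ averages to 1.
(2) The observable YIZ averages to 0.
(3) In the final state, IIX has expectation 0.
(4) The observable XZI averages to -1.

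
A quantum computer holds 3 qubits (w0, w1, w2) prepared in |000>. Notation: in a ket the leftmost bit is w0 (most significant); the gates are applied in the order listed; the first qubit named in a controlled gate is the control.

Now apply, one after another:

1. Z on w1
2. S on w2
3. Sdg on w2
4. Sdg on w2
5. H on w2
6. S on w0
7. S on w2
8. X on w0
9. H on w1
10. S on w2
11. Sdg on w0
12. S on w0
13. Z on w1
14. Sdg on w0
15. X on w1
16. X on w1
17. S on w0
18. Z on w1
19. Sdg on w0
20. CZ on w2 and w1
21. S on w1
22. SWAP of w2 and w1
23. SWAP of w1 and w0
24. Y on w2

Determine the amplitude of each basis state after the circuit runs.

The resulting statevector has amplitude 0 on |000>, 0 on |001>, -I/2 on |010>, 1/2 on |011>, 0 on |100>, 0 on |101>, -I/2 on |110>, -1/2 on |111>. Key observation: the block from step 12 through step 19 cancels to the identity and can be dropped.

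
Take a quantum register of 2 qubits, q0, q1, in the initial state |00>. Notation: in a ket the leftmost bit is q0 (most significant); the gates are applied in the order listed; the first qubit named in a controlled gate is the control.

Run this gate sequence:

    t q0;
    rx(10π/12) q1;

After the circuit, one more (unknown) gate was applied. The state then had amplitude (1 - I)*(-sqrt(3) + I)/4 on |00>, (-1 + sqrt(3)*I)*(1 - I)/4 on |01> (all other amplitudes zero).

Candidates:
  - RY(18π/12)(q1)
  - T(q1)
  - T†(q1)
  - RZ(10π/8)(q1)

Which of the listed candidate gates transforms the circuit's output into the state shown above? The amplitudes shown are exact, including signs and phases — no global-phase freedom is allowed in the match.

The unique candidate consistent with the amplitudes is RY(18π/12)(q1).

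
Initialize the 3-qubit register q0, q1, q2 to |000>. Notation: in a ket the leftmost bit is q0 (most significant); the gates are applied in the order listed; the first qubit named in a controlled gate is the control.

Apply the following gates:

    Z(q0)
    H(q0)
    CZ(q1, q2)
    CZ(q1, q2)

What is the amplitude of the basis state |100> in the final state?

|100> carries amplitude sqrt(2)/2 in the final state. Key observation: the block from step 3 through step 4 cancels to the identity and can be dropped.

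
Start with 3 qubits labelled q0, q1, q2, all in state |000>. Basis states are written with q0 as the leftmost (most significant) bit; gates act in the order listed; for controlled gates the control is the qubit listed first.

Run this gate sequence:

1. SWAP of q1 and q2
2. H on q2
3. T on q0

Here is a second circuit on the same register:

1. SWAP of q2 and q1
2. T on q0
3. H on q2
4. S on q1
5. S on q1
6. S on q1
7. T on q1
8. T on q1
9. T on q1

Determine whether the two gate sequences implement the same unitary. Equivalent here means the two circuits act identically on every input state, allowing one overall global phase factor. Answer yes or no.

No: there is an input state on which the two circuits produce genuinely different outputs (not merely differing by a phase).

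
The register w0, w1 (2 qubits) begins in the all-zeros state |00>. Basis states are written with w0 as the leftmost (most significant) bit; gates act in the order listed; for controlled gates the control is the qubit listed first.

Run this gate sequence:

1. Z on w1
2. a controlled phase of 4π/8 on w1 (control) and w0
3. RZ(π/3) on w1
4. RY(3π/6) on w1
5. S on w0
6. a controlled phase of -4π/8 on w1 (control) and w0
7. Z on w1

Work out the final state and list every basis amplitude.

The resulting statevector has amplitude -sqrt(2)*exp(5*I*pi/6)/2 on |00>, sqrt(2)*exp(5*I*pi/6)/2 on |01>, 0 on |10>, 0 on |11>.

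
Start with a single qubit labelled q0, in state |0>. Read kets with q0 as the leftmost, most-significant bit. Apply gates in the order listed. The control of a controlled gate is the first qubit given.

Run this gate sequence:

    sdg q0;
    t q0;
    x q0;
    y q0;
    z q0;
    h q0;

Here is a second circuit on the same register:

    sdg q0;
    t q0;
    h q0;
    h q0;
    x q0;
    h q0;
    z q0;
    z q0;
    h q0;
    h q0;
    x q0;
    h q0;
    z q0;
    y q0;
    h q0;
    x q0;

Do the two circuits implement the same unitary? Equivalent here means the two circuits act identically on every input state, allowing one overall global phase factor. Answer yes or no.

Yes: on every input state the two circuits agree up to one overall phase factor.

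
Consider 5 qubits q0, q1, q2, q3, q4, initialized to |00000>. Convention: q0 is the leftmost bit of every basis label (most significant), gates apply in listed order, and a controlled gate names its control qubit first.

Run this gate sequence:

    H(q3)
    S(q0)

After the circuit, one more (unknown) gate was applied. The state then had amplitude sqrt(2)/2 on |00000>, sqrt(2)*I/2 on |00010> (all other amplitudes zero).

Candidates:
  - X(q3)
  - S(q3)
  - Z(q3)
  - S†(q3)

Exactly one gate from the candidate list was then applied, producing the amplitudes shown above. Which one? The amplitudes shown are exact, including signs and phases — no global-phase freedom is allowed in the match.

The unique candidate consistent with the amplitudes is S(q3).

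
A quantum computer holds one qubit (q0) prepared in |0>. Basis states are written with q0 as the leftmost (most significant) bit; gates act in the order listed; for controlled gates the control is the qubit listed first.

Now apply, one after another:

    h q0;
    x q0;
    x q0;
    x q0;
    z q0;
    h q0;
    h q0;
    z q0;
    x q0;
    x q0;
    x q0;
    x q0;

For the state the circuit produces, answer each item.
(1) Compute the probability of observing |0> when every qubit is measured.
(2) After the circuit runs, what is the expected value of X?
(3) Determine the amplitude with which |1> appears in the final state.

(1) A full measurement returns |0> with probability 1/2. Key observation: steps 3-10 multiply out to the identity, so the circuit reduces to the remaining gates.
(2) In the final state, X has expectation 1.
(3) The final state's coefficient on |1> equals sqrt(2)/2.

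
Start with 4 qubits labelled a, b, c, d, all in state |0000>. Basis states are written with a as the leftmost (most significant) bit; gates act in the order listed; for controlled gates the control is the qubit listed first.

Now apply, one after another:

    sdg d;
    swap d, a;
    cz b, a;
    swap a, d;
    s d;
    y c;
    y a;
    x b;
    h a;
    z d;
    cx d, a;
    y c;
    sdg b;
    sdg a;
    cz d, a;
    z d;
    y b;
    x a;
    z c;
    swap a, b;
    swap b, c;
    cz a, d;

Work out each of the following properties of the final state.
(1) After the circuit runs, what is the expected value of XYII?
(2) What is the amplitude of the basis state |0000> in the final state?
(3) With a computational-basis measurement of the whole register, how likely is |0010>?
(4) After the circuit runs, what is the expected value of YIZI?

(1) In the final state, XYII has expectation 0.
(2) The final state's coefficient on |0000> equals sqrt(2)/2.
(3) A full measurement returns |0010> with probability 1/2.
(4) In the final state, YIZI has expectation 0.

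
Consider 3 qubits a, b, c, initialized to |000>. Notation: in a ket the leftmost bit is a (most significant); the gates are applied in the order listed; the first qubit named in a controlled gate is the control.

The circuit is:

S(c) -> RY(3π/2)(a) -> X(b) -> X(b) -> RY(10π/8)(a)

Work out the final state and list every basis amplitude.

The final amplitudes are sqrt(2)*(-sqrt(sqrt(2) + 2) + sqrt(2 - sqrt(2)))/4 on |000>, sqrt(2)*(-sqrt(sqrt(2) + 2) - sqrt(2 - sqrt(2)))/4 on |100>, and 0 on every other basis state. Key observation: the block from step 3 through step 4 cancels to the identity and can be dropped.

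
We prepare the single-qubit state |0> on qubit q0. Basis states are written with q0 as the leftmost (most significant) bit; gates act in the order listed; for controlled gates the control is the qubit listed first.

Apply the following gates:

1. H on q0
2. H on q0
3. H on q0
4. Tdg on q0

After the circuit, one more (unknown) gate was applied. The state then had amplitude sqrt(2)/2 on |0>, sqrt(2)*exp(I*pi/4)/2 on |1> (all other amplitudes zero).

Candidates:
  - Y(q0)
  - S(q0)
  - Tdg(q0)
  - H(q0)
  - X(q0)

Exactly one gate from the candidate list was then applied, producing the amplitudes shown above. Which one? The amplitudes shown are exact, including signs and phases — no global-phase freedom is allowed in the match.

It was S(q0) that produced the state shown.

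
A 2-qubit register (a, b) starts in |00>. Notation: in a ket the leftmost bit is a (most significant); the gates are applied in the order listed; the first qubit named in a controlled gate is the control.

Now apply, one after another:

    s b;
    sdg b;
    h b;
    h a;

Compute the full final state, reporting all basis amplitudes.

The final amplitudes are 1/2 on |00>, 1/2 on |01>, 1/2 on |10>, 1/2 on |11>. Key observation: steps 1-2 multiply out to the identity, so the circuit reduces to the remaining gates.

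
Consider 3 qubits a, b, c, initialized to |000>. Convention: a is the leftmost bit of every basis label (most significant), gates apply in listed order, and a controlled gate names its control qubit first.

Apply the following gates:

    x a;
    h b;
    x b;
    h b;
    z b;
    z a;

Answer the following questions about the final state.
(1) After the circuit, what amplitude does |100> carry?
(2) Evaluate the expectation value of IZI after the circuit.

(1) The final state's coefficient on |100> equals -1. Key observation: gates 2-5 undo each other exactly, leaving only the rest of the circuit to track.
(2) In the final state, IZI has expectation 1.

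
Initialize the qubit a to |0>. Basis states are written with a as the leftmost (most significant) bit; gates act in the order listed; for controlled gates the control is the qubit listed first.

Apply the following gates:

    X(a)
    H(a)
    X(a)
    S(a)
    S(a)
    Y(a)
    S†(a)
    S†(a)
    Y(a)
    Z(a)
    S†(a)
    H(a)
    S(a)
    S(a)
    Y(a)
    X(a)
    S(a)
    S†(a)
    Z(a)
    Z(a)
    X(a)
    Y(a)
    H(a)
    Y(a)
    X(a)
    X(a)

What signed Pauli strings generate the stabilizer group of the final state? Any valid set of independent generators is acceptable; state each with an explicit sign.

The final state is stabilized by the group generated by +Y; other independent generating sets are equally valid.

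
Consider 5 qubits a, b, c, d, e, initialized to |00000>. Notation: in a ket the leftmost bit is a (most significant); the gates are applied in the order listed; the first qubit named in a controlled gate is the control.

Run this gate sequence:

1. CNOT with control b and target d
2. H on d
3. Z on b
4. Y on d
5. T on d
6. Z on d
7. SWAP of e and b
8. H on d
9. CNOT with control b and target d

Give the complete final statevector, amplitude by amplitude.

The resulting statevector has amplitude -I/2 - exp(3*I*pi/4)/2 on |00000>, -I/2 + exp(3*I*pi/4)/2 on |00010>, and 0 on every other basis state.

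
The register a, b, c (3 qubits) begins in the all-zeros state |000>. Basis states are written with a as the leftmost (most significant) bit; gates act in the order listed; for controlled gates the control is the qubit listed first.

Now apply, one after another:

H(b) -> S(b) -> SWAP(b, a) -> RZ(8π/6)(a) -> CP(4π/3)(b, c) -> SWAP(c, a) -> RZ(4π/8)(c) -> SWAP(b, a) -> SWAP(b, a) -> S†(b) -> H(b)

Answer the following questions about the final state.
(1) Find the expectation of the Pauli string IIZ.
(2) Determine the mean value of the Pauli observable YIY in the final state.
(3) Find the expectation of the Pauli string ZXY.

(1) In the final state, IIZ has expectation 0.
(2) The expectation value of YIY is 0.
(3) In the final state, ZXY has expectation sqrt(3)/2.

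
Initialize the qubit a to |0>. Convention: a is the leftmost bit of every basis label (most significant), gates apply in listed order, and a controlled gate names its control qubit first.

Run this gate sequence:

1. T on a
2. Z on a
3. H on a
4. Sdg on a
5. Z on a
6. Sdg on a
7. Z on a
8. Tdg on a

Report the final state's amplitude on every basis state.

After the circuit, the state carries amplitude sqrt(2)/2 on |0>, sqrt(2)*exp(3*I*pi/4)/2 on |1>.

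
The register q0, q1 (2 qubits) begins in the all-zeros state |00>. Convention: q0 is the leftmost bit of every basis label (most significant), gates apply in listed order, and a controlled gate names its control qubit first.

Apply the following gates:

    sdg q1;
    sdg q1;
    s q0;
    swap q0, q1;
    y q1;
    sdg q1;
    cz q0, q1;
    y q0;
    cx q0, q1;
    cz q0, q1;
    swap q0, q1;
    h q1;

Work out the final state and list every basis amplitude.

The resulting statevector has amplitude sqrt(2)*I/2 on |00>, -sqrt(2)*I/2 on |01>, 0 on |10>, 0 on |11>.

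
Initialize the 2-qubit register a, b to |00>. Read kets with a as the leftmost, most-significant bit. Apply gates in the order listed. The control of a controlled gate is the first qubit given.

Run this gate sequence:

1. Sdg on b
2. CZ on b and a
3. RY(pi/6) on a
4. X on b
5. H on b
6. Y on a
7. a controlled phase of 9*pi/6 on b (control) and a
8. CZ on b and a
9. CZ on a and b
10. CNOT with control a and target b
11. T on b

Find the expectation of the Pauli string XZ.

The expectation value of XZ is -1/4.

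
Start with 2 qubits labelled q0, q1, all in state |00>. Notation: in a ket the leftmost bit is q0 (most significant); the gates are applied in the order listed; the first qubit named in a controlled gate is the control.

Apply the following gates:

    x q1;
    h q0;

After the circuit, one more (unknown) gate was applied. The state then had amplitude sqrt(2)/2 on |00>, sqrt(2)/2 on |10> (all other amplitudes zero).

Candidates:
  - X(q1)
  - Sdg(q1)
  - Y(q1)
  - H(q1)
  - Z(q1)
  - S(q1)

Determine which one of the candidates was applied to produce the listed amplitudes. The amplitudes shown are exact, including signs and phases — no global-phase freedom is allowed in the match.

The applied gate was X(q1).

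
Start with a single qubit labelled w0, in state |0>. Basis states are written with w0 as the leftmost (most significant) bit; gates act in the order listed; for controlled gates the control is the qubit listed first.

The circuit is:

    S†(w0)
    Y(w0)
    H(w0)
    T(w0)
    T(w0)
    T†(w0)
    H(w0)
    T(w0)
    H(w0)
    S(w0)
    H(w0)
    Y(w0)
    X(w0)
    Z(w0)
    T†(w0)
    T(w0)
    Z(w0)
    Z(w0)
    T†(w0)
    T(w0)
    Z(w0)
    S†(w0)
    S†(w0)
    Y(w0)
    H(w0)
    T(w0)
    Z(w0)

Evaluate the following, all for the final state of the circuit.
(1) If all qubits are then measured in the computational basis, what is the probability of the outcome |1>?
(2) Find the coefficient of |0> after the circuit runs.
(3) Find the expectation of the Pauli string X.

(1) A full measurement returns |1> with probability 1/4.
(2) |0> carries amplitude sqrt(2)*(1 - I)*(1 - (1 + I)*exp(I*pi/4))/4 in the final state.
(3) The expectation value of X is -1/2 + sqrt(2)/4.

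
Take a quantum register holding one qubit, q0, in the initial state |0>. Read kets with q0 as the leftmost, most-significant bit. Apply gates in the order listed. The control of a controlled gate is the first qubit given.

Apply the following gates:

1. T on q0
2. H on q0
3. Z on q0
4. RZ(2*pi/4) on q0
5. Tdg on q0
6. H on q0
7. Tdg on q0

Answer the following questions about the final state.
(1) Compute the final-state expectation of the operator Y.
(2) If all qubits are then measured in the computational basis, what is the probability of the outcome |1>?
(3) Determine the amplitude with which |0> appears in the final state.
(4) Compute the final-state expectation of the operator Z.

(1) The observable Y averages to 1/2.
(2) A full measurement returns |1> with probability sqrt(2)/4 + 1/2.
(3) The final state's coefficient on |0> equals -1/2 - exp(3*I*pi/4)/2.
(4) The observable Z averages to -sqrt(2)/2.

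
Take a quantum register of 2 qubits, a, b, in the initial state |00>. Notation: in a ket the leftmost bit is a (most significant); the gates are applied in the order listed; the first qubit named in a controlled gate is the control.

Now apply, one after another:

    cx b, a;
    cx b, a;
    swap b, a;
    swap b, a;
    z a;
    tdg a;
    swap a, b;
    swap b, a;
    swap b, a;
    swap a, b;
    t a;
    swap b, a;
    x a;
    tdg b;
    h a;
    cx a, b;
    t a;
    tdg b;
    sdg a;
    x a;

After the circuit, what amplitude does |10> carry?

The final state's coefficient on |10> equals sqrt(2)/2. Key observation: steps 6-11 multiply out to the identity, so the circuit reduces to the remaining gates.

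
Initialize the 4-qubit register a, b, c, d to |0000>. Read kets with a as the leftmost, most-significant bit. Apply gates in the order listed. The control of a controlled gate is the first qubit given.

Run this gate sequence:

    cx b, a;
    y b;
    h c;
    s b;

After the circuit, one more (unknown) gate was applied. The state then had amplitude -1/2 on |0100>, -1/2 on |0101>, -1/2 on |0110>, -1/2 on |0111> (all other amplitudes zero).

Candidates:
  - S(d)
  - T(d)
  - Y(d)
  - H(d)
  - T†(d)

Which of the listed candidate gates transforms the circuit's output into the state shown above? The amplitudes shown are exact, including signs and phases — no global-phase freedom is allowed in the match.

It was H(d) that produced the state shown.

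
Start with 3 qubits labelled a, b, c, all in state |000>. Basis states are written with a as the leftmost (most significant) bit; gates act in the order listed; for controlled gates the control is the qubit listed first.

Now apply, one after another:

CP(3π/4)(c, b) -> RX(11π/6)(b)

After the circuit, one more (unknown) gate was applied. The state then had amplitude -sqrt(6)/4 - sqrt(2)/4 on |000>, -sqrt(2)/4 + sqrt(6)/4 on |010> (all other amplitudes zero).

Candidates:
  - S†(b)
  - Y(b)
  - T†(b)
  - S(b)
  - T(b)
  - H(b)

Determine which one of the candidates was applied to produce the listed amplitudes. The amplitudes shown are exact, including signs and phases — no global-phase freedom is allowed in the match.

The applied gate was S(b).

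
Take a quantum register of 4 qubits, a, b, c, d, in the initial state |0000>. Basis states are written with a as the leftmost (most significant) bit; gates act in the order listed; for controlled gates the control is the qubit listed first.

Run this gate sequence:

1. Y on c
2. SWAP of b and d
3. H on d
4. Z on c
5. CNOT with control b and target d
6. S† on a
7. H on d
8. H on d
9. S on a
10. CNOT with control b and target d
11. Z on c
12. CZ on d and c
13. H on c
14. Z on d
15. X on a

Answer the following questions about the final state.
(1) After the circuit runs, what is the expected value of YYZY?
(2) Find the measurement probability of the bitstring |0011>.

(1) In the final state, YYZY has expectation 0. Key observation: gates 4-11 undo each other exactly, leaving only the rest of the circuit to track.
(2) Outcome |0011> occurs with probability 0.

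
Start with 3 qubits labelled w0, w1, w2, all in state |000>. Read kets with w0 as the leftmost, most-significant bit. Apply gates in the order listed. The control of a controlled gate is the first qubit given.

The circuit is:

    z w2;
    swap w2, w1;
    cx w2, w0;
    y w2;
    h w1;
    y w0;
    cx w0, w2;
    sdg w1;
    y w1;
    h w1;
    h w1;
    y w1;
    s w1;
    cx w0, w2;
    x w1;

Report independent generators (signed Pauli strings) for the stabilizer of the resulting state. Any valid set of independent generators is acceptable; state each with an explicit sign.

One valid set of independent stabilizer generators is +IXI, -ZII, -IIZ (any independent generating set of the same group is equally correct). Key observation: gates 7-14 undo each other exactly, leaving only the rest of the circuit to track.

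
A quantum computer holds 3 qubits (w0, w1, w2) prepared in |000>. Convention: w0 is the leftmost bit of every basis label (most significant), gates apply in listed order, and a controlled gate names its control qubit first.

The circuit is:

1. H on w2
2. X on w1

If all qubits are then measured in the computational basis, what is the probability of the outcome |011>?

The probability of measuring |011> is 1/2.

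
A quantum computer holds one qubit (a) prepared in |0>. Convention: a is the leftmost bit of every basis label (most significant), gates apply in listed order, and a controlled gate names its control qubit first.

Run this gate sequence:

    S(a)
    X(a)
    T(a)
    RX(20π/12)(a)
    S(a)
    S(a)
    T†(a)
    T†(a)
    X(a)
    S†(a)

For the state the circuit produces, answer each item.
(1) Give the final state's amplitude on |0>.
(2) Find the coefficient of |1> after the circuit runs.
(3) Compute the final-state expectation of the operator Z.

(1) |0> carries amplitude -sqrt(3)*exp(3*I*pi/4)/2 in the final state.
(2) The final state's coefficient on |1> equals -exp(I*pi/4)/2.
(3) The observable Z averages to 1/2.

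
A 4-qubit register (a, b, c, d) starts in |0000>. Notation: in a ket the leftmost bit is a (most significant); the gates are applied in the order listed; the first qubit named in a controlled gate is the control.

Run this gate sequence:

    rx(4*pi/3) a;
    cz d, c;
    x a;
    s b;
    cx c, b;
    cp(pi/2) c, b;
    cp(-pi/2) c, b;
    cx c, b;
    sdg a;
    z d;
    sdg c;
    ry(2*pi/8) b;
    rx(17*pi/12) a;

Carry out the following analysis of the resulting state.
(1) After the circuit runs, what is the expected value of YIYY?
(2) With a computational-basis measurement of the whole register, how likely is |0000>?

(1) The observable YIYY averages to 0. Key observation: steps 5-8 multiply out to the identity, so the circuit reduces to the remaining gates.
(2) Outcome |0000> occurs with probability -sqrt(6)/32 - sqrt(3)/32 + 5*sqrt(2)/32 + 9/32.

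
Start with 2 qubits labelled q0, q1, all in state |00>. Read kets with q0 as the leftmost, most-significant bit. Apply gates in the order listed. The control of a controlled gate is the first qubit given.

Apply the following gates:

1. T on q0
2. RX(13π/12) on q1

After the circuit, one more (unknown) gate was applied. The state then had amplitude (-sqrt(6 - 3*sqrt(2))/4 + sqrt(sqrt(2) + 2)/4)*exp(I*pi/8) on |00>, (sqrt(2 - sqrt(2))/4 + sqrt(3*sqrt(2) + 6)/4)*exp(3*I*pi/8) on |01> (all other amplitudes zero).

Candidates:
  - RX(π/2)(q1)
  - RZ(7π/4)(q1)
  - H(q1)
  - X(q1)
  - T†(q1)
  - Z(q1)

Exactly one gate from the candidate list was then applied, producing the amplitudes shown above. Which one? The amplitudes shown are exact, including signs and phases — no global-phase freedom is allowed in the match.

The unique candidate consistent with the amplitudes is RZ(7π/4)(q1).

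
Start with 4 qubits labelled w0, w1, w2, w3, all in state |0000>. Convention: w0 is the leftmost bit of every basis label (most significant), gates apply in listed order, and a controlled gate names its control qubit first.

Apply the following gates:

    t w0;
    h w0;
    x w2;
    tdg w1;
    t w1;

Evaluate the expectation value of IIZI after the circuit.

The expectation value of IIZI is -1.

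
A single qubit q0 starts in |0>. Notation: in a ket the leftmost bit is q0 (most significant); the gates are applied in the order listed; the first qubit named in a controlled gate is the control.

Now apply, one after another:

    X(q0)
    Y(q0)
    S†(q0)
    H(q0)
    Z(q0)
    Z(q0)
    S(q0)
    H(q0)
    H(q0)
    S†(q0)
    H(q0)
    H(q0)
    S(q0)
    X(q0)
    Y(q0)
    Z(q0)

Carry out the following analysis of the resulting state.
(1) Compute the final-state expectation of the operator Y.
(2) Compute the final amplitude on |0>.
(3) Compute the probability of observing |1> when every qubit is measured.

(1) The expectation value of Y is 1. Key observation: steps 7-10 multiply out to the identity, so the circuit reduces to the remaining gates.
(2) The final state's coefficient on |0> equals -sqrt(2)/2.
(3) Outcome |1> occurs with probability 1/2.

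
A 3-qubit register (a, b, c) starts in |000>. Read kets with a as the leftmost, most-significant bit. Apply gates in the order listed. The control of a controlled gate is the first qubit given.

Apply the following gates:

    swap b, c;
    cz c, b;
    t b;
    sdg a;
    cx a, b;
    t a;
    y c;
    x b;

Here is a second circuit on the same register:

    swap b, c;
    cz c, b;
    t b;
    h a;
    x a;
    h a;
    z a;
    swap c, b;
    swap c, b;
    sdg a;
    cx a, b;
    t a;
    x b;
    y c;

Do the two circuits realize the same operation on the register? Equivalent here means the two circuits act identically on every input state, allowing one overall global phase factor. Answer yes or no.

Yes — the two circuits implement the same unitary up to a global phase.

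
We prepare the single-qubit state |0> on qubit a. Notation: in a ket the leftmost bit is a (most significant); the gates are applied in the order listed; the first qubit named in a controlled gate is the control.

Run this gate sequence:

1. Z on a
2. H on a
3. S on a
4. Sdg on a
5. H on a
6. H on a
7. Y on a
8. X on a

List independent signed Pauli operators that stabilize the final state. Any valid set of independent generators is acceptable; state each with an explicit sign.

One valid set of independent stabilizer generators is -X (any independent generating set of the same group is equally correct).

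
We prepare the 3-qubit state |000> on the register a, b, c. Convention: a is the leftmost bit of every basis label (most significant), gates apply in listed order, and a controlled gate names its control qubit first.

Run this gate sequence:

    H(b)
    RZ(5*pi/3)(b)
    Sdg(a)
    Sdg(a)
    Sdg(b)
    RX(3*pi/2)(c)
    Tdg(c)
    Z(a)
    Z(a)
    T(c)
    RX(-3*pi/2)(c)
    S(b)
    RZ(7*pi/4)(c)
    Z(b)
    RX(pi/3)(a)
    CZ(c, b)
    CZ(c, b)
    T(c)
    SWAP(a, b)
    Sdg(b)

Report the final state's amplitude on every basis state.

The final amplitudes are sqrt(6)*exp(7*I*pi/24)/4 on |000>, 0 on |001>, -sqrt(2)*exp(7*I*pi/24)/4 on |010>, 0 on |011>, sqrt(6)*exp(23*I*pi/24)/4 on |100>, 0 on |101>, -sqrt(2)*exp(23*I*pi/24)/4 on |110>, 0 on |111>. Key observation: gates 5-12 undo each other exactly, leaving only the rest of the circuit to track.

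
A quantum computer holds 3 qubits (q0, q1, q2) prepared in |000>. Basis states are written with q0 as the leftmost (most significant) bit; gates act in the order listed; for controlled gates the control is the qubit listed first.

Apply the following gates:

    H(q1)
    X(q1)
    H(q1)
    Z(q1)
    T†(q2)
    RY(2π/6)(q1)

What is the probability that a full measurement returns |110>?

The probability of measuring |110> is 0. Key observation: steps 1-4 multiply out to the identity, so the circuit reduces to the remaining gates.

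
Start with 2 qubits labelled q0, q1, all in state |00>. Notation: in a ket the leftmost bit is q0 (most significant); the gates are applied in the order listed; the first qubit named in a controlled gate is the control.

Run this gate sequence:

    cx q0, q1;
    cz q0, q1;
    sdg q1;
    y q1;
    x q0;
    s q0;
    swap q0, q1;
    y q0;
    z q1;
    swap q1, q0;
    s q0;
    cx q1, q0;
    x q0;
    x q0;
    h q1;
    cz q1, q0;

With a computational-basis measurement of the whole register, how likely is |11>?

A full measurement returns |11> with probability 1/2. Key observation: gates 13-14 undo each other exactly, leaving only the rest of the circuit to track.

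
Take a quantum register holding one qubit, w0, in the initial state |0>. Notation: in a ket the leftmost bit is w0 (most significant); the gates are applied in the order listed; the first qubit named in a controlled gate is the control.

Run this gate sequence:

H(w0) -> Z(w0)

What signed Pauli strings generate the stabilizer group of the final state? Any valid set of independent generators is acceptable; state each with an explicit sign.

The stabilizer group can be generated by -X, among other valid generating sets.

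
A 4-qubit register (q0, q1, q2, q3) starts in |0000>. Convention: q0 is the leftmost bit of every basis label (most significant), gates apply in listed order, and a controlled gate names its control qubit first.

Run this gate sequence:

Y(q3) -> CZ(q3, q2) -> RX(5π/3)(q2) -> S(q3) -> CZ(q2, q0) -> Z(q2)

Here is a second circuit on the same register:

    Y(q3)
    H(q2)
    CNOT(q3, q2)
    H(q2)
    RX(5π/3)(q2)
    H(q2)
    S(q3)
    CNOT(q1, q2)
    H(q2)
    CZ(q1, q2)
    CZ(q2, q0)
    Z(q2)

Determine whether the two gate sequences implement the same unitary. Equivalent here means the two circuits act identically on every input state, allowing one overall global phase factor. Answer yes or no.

Yes, they are equivalent — the unitaries differ by at most a global phase.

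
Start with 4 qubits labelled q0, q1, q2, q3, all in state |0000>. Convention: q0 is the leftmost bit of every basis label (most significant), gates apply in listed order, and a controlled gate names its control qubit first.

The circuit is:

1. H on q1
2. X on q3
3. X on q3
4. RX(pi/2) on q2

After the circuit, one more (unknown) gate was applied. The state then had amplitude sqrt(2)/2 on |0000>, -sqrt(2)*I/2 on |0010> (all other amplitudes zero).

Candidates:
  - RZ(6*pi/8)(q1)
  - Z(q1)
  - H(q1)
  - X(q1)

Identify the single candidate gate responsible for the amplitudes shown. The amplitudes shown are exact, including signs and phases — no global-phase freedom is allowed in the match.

The unique candidate consistent with the amplitudes is H(q1). Key observation: the block from step 2 through step 3 cancels to the identity and can be dropped.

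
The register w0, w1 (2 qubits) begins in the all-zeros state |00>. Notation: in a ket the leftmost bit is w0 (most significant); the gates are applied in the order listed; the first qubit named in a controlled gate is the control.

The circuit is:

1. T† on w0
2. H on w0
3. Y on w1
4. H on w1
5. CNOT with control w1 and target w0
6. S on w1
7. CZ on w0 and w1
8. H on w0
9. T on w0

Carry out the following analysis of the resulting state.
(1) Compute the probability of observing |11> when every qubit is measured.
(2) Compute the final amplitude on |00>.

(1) Outcome |11> occurs with probability 1/2.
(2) |00> carries amplitude sqrt(2)*I/2 in the final state.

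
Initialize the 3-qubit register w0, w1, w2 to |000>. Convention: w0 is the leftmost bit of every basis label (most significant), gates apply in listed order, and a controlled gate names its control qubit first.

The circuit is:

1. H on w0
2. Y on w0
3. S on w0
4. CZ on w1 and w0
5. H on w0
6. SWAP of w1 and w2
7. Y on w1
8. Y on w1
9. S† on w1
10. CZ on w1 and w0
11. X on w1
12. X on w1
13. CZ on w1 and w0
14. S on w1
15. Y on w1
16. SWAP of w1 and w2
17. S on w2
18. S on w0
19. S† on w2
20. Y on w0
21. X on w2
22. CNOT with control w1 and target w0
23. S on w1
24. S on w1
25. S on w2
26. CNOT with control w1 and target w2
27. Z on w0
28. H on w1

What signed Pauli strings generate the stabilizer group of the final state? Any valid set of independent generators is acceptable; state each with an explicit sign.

The stabilizer group can be generated by -XII, +IXI, +IIZ, among other valid generating sets. Key observation: the block from step 8 through step 15 cancels to the identity and can be dropped.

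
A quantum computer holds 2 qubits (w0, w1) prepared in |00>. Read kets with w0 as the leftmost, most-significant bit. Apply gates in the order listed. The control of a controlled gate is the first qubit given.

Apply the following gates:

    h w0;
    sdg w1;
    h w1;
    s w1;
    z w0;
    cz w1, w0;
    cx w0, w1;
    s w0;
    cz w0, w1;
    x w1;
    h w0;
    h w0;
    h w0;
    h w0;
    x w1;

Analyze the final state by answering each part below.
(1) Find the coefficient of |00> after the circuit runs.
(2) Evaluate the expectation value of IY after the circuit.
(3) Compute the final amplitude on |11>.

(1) The final state's coefficient on |00> equals 1/2.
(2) The observable IY averages to 0.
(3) The amplitude on |11> is I/2.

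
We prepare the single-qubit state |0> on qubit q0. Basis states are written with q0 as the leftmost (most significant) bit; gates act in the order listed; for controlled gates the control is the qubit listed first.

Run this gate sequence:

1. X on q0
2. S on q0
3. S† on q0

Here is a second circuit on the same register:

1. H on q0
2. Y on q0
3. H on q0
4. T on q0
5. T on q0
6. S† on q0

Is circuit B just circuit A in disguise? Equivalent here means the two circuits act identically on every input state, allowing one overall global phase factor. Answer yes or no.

No, they are not equivalent — no single phase factor reconciles the two unitaries.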